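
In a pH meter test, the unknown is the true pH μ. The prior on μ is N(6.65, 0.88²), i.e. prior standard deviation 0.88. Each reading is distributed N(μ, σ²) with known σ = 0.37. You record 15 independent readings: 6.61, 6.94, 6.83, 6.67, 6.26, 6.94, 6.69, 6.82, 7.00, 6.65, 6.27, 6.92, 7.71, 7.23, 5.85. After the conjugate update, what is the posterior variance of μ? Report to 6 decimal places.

For Normal data with known variance σ², a Normal(μ₀, σ₀²) prior on μ is conjugate. Posterior precision = 1/σ₀² + n/σ²; posterior mean is the precision-weighted average of μ₀ and x̄.
σ₀² = 0.88² = 0.7744, σ² = 0.37² = 0.1369; σ² + n·σ₀² = 0.1369 + 15·0.7744 = 11.7529.
Posterior precision = 1/σ₀² + n/σ² = 1/0.7744 + 15/0.1369 = (σ² + n·σ₀²)/(σ₀²σ²) = 11.7529/(0.7744·0.1369); posterior variance σₙ² = σ₀²σ²/(σ² + n·σ₀²) = 0.7744·0.1369/11.7529 = 0.009020.

0.009020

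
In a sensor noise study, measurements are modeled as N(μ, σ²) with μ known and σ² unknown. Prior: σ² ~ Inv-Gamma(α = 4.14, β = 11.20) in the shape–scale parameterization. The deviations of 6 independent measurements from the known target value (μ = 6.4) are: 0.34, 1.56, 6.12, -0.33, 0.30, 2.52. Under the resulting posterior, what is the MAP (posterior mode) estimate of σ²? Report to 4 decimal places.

With known mean μ and an Inverse-Gamma(α, β) prior on σ², the Normal likelihood is conjugate: posterior is Inv-Gamma(α + n/2, β + Σ(xᵢ−μ)²/2).
Σ(xᵢ−μ)² = (0.34)² + (1.56)² + (6.12)² + (-0.33)² + (0.30)² + (2.52)² = 46.5529.
Posterior: Inv-Gamma(4.14 + 6/2, 11.20 + 46.5529/2) = Inv-Gamma(7.14, 34.47645).
Mode = β/(α+1) = 34.47645/8.14 = 4.2354.

4.2354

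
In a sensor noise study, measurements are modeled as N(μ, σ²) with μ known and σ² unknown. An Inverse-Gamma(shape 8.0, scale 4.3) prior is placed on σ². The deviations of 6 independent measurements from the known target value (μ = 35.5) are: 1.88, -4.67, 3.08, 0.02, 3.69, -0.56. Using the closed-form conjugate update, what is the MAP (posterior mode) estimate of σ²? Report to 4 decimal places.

With known mean μ and an Inverse-Gamma(α, β) prior on σ², the Normal likelihood is conjugate: posterior is Inv-Gamma(α + n/2, β + Σ(xᵢ−μ)²/2).
Σ(xᵢ−μ)² = (1.88)² + (-4.67)² + (3.08)² + (0.02)² + (3.69)² + (-0.56)² = 48.7598.
Posterior: Inv-Gamma(8.0 + 6/2, 4.3 + 48.7598/2) = Inv-Gamma(11.00, 28.67990).
Mode = β/(α+1) = 28.67990/12.00 = 2.3900.

2.3900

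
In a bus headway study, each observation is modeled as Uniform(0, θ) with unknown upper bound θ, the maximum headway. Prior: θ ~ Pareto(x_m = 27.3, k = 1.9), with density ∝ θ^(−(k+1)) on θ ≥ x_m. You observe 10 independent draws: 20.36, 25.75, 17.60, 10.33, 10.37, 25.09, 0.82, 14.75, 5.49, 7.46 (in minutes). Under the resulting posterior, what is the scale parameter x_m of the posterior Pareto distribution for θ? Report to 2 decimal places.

A Pareto(scale x_m, shape k) prior on the upper bound θ of Uniform(0, θ) is conjugate: posterior is Pareto(max(x_m, max xᵢ), k + n).
Sample maximum = 25.75; prior scale x_m = 27.3 → posterior scale = max = 27.30.
Posterior shape = 1.9 + 10 = 11.9.
Posterior scale x_m = 27.30.

27.30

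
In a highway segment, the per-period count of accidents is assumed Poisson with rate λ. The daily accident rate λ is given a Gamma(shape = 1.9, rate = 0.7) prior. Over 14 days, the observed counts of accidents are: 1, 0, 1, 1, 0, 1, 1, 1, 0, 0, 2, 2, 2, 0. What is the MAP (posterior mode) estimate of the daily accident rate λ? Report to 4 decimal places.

0.8776

With a Gamma(shape α, rate β) prior, the Poisson likelihood is conjugate: the posterior is Gamma(α + ΣXᵢ, β + n).
Sum of counts S = 12 over n = 14 days.
Posterior: Gamma(α+S, β+n) = Gamma(1.9+12, 0.7+14) = Gamma(13.9, 14.7).
Mode of Gamma(α,β) for α≥1 is (α−1)/β = 12.9/14.7 = 0.8776.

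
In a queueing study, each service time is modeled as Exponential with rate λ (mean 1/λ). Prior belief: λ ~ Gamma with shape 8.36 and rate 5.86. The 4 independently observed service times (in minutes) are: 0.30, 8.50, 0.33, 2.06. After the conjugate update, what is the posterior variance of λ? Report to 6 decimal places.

0.042518

With a Gamma(shape α, rate β) prior on the exponential rate λ, the posterior after n observations with total T = Σxᵢ is Gamma(α+n, β+T).
Sum of observations T = 11.19 minutes; n = 4.
Posterior: Gamma(8.36+4, 5.86+11.19) = Gamma(12.36, 17.05).
Var = α/β² = 0.042518.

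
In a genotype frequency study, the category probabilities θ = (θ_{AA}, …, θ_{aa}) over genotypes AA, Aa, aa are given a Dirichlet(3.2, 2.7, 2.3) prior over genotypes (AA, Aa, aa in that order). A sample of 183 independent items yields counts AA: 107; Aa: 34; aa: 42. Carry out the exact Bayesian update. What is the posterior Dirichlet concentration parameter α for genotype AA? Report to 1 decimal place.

The Dirichlet prior is conjugate to the Multinomial likelihood: each posterior αⱼ = prior αⱼ + observed count nⱼ.
Posterior concentration: (110.2, 36.7, 44.3), total = 191.2.
α_{AA} = 3.2 + 107 = 110.2.

110.2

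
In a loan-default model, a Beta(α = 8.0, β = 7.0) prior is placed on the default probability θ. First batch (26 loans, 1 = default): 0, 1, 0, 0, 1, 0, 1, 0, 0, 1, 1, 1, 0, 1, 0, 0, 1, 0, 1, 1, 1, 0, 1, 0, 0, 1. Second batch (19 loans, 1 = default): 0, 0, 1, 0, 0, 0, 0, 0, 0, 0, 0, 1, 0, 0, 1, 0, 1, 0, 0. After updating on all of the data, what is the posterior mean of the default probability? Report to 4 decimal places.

The Beta prior is conjugate to a Binomial/Bernoulli likelihood; the update adds successes to α and failures to β.
After batch 1: Beta(8.0+13, 7.0+13) = Beta(21.0, 20.0).
After batch 2: Beta(21.0+4, 20.0+15) = Beta(25.0, 35.0).
Posterior mean = α/(α+β) = 25.0/60.0 = 0.4167.

0.4167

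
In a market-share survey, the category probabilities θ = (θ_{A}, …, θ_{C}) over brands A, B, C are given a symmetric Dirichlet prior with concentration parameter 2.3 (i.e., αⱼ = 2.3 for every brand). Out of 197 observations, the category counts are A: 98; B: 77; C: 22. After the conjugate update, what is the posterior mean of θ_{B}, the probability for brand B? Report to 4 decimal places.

The Dirichlet prior is conjugate to the Multinomial likelihood: each posterior αⱼ = prior αⱼ + observed count nⱼ.
Posterior concentration: (100.3, 79.3, 24.3), total = 203.9.
E[θ_{B}|data] = α_{B}/Σα = 79.3/203.9 = 0.3889.

0.3889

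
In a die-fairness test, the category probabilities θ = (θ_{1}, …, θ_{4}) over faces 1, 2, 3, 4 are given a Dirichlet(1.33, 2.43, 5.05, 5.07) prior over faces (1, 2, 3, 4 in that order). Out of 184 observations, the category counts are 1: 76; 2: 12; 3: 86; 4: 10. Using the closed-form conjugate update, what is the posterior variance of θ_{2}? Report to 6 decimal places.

0.000340

The Dirichlet prior is conjugate to the Multinomial likelihood: each posterior αⱼ = prior αⱼ + observed count nⱼ.
Posterior concentration: (77.33, 14.43, 91.05, 15.07), total = 197.88.
Var[θ_j] = α_j(Σα−α_j)/((Σα)²(Σα+1)) = 14.43·183.45/(197.88²·198.88) = 0.000340.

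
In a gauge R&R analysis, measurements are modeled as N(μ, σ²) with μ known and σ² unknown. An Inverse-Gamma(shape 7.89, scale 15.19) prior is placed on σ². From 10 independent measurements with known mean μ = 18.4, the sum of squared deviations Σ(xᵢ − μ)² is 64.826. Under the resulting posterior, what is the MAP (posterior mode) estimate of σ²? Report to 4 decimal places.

3.4271

With known mean μ and an Inverse-Gamma(α, β) prior on σ², the Normal likelihood is conjugate: posterior is Inv-Gamma(α + n/2, β + Σ(xᵢ−μ)²/2).
Posterior: Inv-Gamma(7.89 + 10/2, 15.19 + 64.826/2) = Inv-Gamma(12.89, 47.6030).
Mode = β/(α+1) = 47.6030/13.89 = 3.4271.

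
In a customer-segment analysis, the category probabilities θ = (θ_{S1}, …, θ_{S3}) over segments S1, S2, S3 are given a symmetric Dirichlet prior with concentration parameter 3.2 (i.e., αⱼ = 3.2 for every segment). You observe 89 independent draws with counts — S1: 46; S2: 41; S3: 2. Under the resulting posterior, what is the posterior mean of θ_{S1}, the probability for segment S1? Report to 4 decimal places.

The Dirichlet prior is conjugate to the Multinomial likelihood: each posterior αⱼ = prior αⱼ + observed count nⱼ.
Posterior concentration: (49.2, 44.2, 5.2), total = 98.6.
E[θ_{S1}|data] = α_{S1}/Σα = 49.2/98.6 = 0.4990.

0.4990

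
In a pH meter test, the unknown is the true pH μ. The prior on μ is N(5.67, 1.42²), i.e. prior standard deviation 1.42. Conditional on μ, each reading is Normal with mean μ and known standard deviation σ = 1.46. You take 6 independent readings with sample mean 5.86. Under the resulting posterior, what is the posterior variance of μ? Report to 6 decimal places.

0.302049

For Normal data with known variance σ², a Normal(μ₀, σ₀²) prior on μ is conjugate. Posterior precision = 1/σ₀² + n/σ²; posterior mean is the precision-weighted average of μ₀ and x̄.
σ₀² = 1.42² = 2.0164, σ² = 1.46² = 2.1316; σ² + n·σ₀² = 2.1316 + 6·2.0164 = 14.23.
Posterior precision = 1/σ₀² + n/σ² = 1/2.0164 + 6/2.1316 = (σ² + n·σ₀²)/(σ₀²σ²) = 14.23/(2.0164·2.1316); posterior variance σₙ² = σ₀²σ²/(σ² + n·σ₀²) = 2.0164·2.1316/14.23 = 0.302049.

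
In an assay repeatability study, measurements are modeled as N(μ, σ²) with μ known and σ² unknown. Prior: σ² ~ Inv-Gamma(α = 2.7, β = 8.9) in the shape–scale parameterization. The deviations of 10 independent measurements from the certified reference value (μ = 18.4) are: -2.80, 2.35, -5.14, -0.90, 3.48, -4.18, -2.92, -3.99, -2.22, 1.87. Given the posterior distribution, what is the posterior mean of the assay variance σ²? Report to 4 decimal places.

With known mean μ and an Inverse-Gamma(α, β) prior on σ², the Normal likelihood is conjugate: posterior is Inv-Gamma(α + n/2, β + Σ(xᵢ−μ)²/2).
Σ(xᵢ−μ)² = (-2.80)² + (2.35)² + (-5.14)² + (-0.90)² + (3.48)² + (-4.18)² + (-2.92)² + (-3.99)² + (-2.22)² + (1.87)² = 103.0467.
Posterior: Inv-Gamma(2.7 + 10/2, 8.9 + 103.0467/2) = Inv-Gamma(7.70, 60.42335).
E[σ²|data] = β/(α−1) = 60.42335/6.70 = 9.0184.

9.0184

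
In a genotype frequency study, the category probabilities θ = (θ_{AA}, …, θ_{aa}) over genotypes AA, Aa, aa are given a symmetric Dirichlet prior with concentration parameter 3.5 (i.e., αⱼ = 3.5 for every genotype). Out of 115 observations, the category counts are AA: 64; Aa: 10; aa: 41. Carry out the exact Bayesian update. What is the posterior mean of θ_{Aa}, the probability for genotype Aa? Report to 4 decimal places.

The Dirichlet prior is conjugate to the Multinomial likelihood: each posterior αⱼ = prior αⱼ + observed count nⱼ.
Posterior concentration: (67.5, 13.5, 44.5), total = 125.5.
E[θ_{Aa}|data] = α_{Aa}/Σα = 13.5/125.5 = 0.1076.

0.1076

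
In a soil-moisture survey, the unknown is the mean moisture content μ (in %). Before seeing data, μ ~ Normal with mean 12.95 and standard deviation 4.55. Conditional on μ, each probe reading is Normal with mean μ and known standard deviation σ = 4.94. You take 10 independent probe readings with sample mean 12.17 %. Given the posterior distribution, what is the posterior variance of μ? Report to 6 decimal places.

For Normal data with known variance σ², a Normal(μ₀, σ₀²) prior on μ is conjugate. Posterior precision = 1/σ₀² + n/σ²; posterior mean is the precision-weighted average of μ₀ and x̄.
σ₀² = 4.55² = 20.7025, σ² = 4.94² = 24.4036; σ² + n·σ₀² = 24.4036 + 10·20.7025 = 231.4286.
Posterior precision = 1/σ₀² + n/σ² = 1/20.7025 + 10/24.4036 = (σ² + n·σ₀²)/(σ₀²σ²) = 231.4286/(20.7025·24.4036); posterior variance σₙ² = σ₀²σ²/(σ² + n·σ₀²) = 20.7025·24.4036/231.4286 = 2.183030.

2.183030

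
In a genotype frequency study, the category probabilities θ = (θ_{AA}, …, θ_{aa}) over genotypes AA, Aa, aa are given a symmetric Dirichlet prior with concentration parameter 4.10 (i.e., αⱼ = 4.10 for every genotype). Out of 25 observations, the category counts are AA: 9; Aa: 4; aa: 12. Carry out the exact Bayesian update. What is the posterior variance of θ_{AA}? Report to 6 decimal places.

The Dirichlet prior is conjugate to the Multinomial likelihood: each posterior αⱼ = prior αⱼ + observed count nⱼ.
Posterior concentration: (13.10, 8.10, 16.10), total = 37.30.
Var[θ_j] = α_j(Σα−α_j)/((Σα)²(Σα+1)) = 13.10·24.20/(37.30²·38.30) = 0.005949.

0.005949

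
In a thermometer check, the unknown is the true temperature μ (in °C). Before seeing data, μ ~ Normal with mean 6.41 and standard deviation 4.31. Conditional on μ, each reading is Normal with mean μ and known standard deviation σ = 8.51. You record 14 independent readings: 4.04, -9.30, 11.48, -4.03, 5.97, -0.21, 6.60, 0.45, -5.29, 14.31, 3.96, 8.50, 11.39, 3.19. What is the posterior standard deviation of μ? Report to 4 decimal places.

2.0115

For Normal data with known variance σ², a Normal(μ₀, σ₀²) prior on μ is conjugate. Posterior precision = 1/σ₀² + n/σ²; posterior mean is the precision-weighted average of μ₀ and x̄.
σ₀² = 4.31² = 18.5761, σ² = 8.51² = 72.4201; σ² + n·σ₀² = 72.4201 + 14·18.5761 = 332.4855.
Posterior precision = 1/σ₀² + n/σ² = 1/18.5761 + 14/72.4201 = (σ² + n·σ₀²)/(σ₀²σ²) = 332.4855/(18.5761·72.4201); posterior variance σₙ² = σ₀²σ²/(σ² + n·σ₀²) = 18.5761·72.4201/332.4855 = 4.046140.
Posterior SD = √σₙ² = √(18.5761·72.4201/332.4855) = 2.0115.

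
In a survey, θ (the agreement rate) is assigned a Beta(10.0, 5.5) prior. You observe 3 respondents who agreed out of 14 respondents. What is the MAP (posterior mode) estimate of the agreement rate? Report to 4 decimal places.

0.4364

The Beta prior is conjugate to a Binomial/Bernoulli likelihood; the update adds successes to α and failures to β.
Posterior: Beta(α+k, β+n−k) = Beta(10.0+3, 5.5+11) = Beta(13.0, 16.5).
Mode of Beta(a,b) for a,b>1 is (a−1)/(a+b−2) = 12.0/27.5 = 0.4364.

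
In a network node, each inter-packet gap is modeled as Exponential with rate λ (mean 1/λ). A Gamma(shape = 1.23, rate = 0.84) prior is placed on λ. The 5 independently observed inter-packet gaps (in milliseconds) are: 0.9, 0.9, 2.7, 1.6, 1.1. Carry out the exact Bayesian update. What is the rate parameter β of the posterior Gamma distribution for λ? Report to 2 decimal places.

With a Gamma(shape α, rate β) prior on the exponential rate λ, the posterior after n observations with total T = Σxᵢ is Gamma(α+n, β+T).
Sum of observations T = 7.2 milliseconds; n = 5.
Posterior: Gamma(1.23+5, 0.84+7.2) = Gamma(6.23, 8.04).
Posterior β = 8.04.

8.04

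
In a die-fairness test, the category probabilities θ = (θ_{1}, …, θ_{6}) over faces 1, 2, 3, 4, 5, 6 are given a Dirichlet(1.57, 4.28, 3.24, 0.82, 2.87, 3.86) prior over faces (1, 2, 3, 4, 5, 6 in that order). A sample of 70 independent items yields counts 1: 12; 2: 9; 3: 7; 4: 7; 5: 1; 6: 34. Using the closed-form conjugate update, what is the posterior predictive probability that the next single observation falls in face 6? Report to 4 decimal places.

0.4370

The Dirichlet prior is conjugate to the Multinomial likelihood: each posterior αⱼ = prior αⱼ + observed count nⱼ.
Posterior concentration: (13.57, 13.28, 10.24, 7.82, 3.87, 37.86), total = 86.64.
P(next = 6 | data) = α_{6}/Σα = 0.4370.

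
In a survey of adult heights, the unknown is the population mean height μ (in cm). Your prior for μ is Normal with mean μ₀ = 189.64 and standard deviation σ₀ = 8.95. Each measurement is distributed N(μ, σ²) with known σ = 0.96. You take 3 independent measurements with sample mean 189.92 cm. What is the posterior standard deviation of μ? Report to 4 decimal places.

For Normal data with known variance σ², a Normal(μ₀, σ₀²) prior on μ is conjugate. Posterior precision = 1/σ₀² + n/σ²; posterior mean is the precision-weighted average of μ₀ and x̄.
σ₀² = 8.95² = 80.1025, σ² = 0.96² = 0.9216; σ² + n·σ₀² = 0.9216 + 3·80.1025 = 241.2291.
Posterior precision = 1/σ₀² + n/σ² = 1/80.1025 + 3/0.9216 = (σ² + n·σ₀²)/(σ₀²σ²) = 241.2291/(80.1025·0.9216); posterior variance σₙ² = σ₀²σ²/(σ² + n·σ₀²) = 80.1025·0.9216/241.2291 = 0.306026.
Posterior SD = √σₙ² = √(80.1025·0.9216/241.2291) = 0.5532.

0.5532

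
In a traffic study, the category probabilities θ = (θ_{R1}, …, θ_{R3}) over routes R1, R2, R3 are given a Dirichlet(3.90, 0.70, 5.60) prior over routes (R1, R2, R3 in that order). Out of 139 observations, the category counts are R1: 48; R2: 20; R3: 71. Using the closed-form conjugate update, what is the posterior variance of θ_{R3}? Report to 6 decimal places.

0.001663

The Dirichlet prior is conjugate to the Multinomial likelihood: each posterior αⱼ = prior αⱼ + observed count nⱼ.
Posterior concentration: (51.90, 20.70, 76.60), total = 149.20.
Var[θ_j] = α_j(Σα−α_j)/((Σα)²(Σα+1)) = 76.60·72.60/(149.20²·150.20) = 0.001663.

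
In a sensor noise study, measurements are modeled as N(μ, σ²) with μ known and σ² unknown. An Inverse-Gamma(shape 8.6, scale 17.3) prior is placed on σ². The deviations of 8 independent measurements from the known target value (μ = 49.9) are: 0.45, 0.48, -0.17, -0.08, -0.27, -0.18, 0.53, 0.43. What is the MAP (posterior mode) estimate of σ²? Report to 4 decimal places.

1.3103

With known mean μ and an Inverse-Gamma(α, β) prior on σ², the Normal likelihood is conjugate: posterior is Inv-Gamma(α + n/2, β + Σ(xᵢ−μ)²/2).
Σ(xᵢ−μ)² = (0.45)² + (0.48)² + (-0.17)² + (-0.08)² + (-0.27)² + (-0.18)² + (0.53)² + (0.43)² = 1.0393.
Posterior: Inv-Gamma(8.6 + 8/2, 17.3 + 1.0393/2) = Inv-Gamma(12.60, 17.81965).
Mode = β/(α+1) = 17.81965/13.60 = 1.3103.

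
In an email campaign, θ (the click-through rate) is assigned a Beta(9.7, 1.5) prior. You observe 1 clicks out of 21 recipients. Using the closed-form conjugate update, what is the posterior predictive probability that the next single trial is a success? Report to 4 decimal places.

0.3323

The Beta prior is conjugate to a Binomial/Bernoulli likelihood; the update adds successes to α and failures to β.
Posterior: Beta(α+k, β+n−k) = Beta(9.7+1, 1.5+20) = Beta(10.7, 21.5).
For a single future Bernoulli trial, P(success | data) = α/(α+β) = 0.3323.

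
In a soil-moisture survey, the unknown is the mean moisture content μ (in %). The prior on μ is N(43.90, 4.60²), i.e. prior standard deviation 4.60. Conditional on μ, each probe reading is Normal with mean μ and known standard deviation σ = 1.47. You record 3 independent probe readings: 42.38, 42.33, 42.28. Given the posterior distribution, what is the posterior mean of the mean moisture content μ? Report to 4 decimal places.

For Normal data with known variance σ², a Normal(μ₀, σ₀²) prior on μ is conjugate. Posterior precision = 1/σ₀² + n/σ²; posterior mean is the precision-weighted average of μ₀ and x̄.
Σxᵢ = 42.38 + 42.33 + 42.28 = 126.99, so n·x̄ = 126.99.
σ₀² = 4.60² = 21.16, σ² = 1.47² = 2.1609; σ² + n·σ₀² = 2.1609 + 3·21.16 = 65.6409.
Posterior mean = (μ₀/σ₀² + n·x̄/σ²)/(1/σ₀² + n/σ²) = (σ²·μ₀ + σ₀²·n·x̄)/(σ² + n·σ₀²) = (2.1609·43.90 + 21.16·126.99)/65.6409 = 2781.97191/65.6409 = 42.3817.

42.3817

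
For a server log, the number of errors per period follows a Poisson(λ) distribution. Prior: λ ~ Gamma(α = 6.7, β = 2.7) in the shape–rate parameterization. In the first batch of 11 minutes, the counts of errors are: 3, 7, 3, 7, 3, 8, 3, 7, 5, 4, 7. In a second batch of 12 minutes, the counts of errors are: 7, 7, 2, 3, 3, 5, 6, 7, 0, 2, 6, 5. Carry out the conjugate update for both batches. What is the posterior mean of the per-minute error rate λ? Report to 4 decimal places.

4.5409

With a Gamma(shape α, rate β) prior, the Poisson likelihood is conjugate: the posterior is Gamma(α + ΣXᵢ, β + n).
Batch 1: sum of counts S = 57 over n = 11 minutes.
After batch 1: Gamma(α+S, β+n) = Gamma(6.7+57, 2.7+11) = Gamma(63.7, 13.7).
Batch 2: sum of counts S = 53 over n = 12 minutes.
After batch 2: Gamma(α+S, β+n) = Gamma(63.7+53, 13.7+12) = Gamma(116.7, 25.7).
Posterior mean = α/β = 116.7/25.7 = 4.5409.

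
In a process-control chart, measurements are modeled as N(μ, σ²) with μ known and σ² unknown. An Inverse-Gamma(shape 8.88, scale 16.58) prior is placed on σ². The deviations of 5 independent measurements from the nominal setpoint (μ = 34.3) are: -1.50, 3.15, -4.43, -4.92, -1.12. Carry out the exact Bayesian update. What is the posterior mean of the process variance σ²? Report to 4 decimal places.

With known mean μ and an Inverse-Gamma(α, β) prior on σ², the Normal likelihood is conjugate: posterior is Inv-Gamma(α + n/2, β + Σ(xᵢ−μ)²/2).
Σ(xᵢ−μ)² = (-1.50)² + (3.15)² + (-4.43)² + (-4.92)² + (-1.12)² = 57.2582.
Posterior: Inv-Gamma(8.88 + 5/2, 16.58 + 57.2582/2) = Inv-Gamma(11.38, 45.20910).
E[σ²|data] = β/(α−1) = 45.20910/10.38 = 4.3554.

4.3554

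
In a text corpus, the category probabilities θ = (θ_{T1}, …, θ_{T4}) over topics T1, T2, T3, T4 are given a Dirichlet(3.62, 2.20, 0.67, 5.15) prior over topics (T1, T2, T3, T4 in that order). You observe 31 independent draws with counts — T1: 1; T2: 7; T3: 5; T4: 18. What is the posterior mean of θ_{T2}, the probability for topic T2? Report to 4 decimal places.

The Dirichlet prior is conjugate to the Multinomial likelihood: each posterior αⱼ = prior αⱼ + observed count nⱼ.
Posterior concentration: (4.62, 9.20, 5.67, 23.15), total = 42.64.
E[θ_{T2}|data] = α_{T2}/Σα = 9.20/42.64 = 0.2158.

0.2158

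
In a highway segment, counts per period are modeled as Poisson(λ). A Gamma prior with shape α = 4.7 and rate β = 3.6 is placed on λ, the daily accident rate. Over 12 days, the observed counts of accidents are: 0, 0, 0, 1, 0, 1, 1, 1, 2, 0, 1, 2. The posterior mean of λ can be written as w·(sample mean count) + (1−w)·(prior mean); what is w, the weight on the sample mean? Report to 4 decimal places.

With a Gamma(shape α, rate β) prior, the Poisson likelihood is conjugate: the posterior is Gamma(α + ΣXᵢ, β + n).
Posterior mean = (α₀+S)/(β₀+n) = [n/(β₀+n)]·(S/n) + [β₀/(β₀+n)]·(α₀/β₀), so only n and β₀ enter the weight.
Weight on data w = n/(β₀+n) = 12/(3.6+12) = 12/15.6 = 0.7692.

0.7692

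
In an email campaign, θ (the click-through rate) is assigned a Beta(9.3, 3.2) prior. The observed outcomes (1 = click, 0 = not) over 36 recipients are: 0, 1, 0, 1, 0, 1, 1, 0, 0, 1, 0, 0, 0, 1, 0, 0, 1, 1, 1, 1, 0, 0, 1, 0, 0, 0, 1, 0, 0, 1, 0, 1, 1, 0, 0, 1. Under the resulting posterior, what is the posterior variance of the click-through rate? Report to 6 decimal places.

The Beta prior is conjugate to a Binomial/Bernoulli likelihood; the update adds successes to α and failures to β.
Posterior: Beta(α+k, β+n−k) = Beta(9.3+16, 3.2+20) = Beta(25.3, 23.2).
Var = αβ/((α+β)²(α+β+1)) = 25.3·23.2/(48.5²·49.5) = 0.005041.

0.005041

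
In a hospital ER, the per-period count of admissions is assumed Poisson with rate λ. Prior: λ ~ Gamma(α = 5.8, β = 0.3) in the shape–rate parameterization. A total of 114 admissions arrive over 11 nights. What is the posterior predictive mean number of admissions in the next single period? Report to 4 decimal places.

10.6018

With a Gamma(shape α, rate β) prior, the Poisson likelihood is conjugate: the posterior is Gamma(α + ΣXᵢ, β + n).
Posterior: Gamma(α+S, β+n) = Gamma(5.8+114, 0.3+11) = Gamma(119.8, 11.3).
The predictive distribution for one future period is NegBinom with mean α/β = 10.6018.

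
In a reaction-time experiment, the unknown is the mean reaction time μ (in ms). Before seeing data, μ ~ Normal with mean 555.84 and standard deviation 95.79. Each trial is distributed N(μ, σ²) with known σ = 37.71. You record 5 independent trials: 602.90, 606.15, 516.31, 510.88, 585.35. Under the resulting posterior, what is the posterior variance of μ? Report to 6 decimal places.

For Normal data with known variance σ², a Normal(μ₀, σ₀²) prior on μ is conjugate. Posterior precision = 1/σ₀² + n/σ²; posterior mean is the precision-weighted average of μ₀ and x̄.
σ₀² = 95.79² = 9175.7241, σ² = 37.71² = 1422.0441; σ² + n·σ₀² = 1422.0441 + 5·9175.7241 = 47300.6646.
Posterior precision = 1/σ₀² + n/σ² = 1/9175.7241 + 5/1422.0441 = (σ² + n·σ₀²)/(σ₀²σ²) = 47300.6646/(9175.7241·1422.0441); posterior variance σₙ² = σ₀²σ²/(σ² + n·σ₀²) = 9175.7241·1422.0441/47300.6646 = 275.858372.

275.858372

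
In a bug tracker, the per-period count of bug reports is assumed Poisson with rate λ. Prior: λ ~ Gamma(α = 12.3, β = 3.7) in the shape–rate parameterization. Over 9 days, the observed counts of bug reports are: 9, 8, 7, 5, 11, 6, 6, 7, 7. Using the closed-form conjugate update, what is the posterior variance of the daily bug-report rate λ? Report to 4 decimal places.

0.4855

With a Gamma(shape α, rate β) prior, the Poisson likelihood is conjugate: the posterior is Gamma(α + ΣXᵢ, β + n).
Sum of counts S = 66 over n = 9 days.
Posterior: Gamma(α+S, β+n) = Gamma(12.3+66, 3.7+9) = Gamma(78.3, 12.7).
Var = α/β² = 78.3/12.7² = 0.4855.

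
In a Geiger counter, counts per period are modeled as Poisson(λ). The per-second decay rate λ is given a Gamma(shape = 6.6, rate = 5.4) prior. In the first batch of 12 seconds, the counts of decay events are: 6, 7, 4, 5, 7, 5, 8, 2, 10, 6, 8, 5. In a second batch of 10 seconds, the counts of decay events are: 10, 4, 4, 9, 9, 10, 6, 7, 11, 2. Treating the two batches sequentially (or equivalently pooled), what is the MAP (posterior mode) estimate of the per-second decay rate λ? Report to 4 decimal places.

5.4964

With a Gamma(shape α, rate β) prior, the Poisson likelihood is conjugate: the posterior is Gamma(α + ΣXᵢ, β + n).
Batch 1: sum of counts S = 73 over n = 12 seconds.
After batch 1: Gamma(α+S, β+n) = Gamma(6.6+73, 5.4+12) = Gamma(79.6, 17.4).
Batch 2: sum of counts S = 72 over n = 10 seconds.
After batch 2: Gamma(α+S, β+n) = Gamma(79.6+72, 17.4+10) = Gamma(151.6, 27.4).
Mode of Gamma(α,β) for α≥1 is (α−1)/β = 150.6/27.4 = 5.4964.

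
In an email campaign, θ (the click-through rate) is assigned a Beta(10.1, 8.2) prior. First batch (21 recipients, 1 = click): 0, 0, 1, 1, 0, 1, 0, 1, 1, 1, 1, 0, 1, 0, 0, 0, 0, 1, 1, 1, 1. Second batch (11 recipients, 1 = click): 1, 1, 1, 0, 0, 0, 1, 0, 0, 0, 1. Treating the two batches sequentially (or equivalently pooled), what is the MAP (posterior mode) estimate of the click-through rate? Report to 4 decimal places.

The Beta prior is conjugate to a Binomial/Bernoulli likelihood; the update adds successes to α and failures to β.
After batch 1: Beta(10.1+12, 8.2+9) = Beta(22.1, 17.2).
After batch 2: Beta(22.1+5, 17.2+6) = Beta(27.1, 23.2).
Mode of Beta(a,b) for a,b>1 is (a−1)/(a+b−2) = 26.1/48.3 = 0.5404.

0.5404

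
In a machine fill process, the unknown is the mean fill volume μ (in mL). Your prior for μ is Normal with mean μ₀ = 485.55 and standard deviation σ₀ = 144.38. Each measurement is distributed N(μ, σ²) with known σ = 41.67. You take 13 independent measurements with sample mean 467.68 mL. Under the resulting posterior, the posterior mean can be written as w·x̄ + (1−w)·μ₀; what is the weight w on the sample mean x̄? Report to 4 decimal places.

0.9936

For Normal data with known variance σ², a Normal(μ₀, σ₀²) prior on μ is conjugate. Posterior precision = 1/σ₀² + n/σ²; posterior mean is the precision-weighted average of μ₀ and x̄.
σ₀² = 144.38² = 20845.5844, σ² = 41.67² = 1736.3889. Prior precision 1/σ₀² = 1/20845.5844; data precision n/σ² = 13/1736.3889.
w = (n/σ²)/(1/σ₀² + n/σ²) = n·σ₀²/(σ² + n·σ₀²) = 13·20845.5844/(1736.3889 + 13·20845.5844) = 270992.5972/272728.9861 = 0.9936.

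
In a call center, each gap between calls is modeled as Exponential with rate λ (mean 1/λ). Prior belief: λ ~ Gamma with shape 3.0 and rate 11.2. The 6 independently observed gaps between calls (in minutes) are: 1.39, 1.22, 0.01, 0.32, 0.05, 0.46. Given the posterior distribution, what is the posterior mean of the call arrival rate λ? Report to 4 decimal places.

With a Gamma(shape α, rate β) prior on the exponential rate λ, the posterior after n observations with total T = Σxᵢ is Gamma(α+n, β+T).
Sum of observations T = 3.45 minutes; n = 6.
Posterior: Gamma(3.0+6, 11.2+3.45) = Gamma(9.0, 14.65).
Posterior mean of λ = α/β = 9.0/14.65 = 0.6143.

0.6143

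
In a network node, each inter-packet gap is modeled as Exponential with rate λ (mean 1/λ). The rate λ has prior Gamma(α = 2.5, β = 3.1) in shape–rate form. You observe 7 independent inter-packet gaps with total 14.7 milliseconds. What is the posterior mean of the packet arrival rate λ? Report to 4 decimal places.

0.5337

With a Gamma(shape α, rate β) prior on the exponential rate λ, the posterior after n observations with total T = Σxᵢ is Gamma(α+n, β+T).
Posterior: Gamma(2.5+7, 3.1+14.7) = Gamma(9.5, 17.8).
Posterior mean of λ = α/β = 9.5/17.8 = 0.5337.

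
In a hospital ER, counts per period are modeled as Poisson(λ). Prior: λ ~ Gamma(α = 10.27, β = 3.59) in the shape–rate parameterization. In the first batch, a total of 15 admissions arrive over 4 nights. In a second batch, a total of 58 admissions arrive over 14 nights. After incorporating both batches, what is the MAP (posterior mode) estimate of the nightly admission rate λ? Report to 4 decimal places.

3.8106

With a Gamma(shape α, rate β) prior, the Poisson likelihood is conjugate: the posterior is Gamma(α + ΣXᵢ, β + n).
After batch 1: Gamma(α+S, β+n) = Gamma(10.27+15, 3.59+4) = Gamma(25.27, 7.59).
After batch 2: Gamma(α+S, β+n) = Gamma(25.27+58, 7.59+14) = Gamma(83.27, 21.59).
Mode of Gamma(α,β) for α≥1 is (α−1)/β = 82.27/21.59 = 3.8106.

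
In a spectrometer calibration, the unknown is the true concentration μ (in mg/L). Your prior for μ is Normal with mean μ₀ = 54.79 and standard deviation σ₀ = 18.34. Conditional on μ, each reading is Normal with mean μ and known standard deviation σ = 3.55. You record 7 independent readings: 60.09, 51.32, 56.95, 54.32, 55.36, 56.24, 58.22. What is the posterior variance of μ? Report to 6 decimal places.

1.790772

For Normal data with known variance σ², a Normal(μ₀, σ₀²) prior on μ is conjugate. Posterior precision = 1/σ₀² + n/σ²; posterior mean is the precision-weighted average of μ₀ and x̄.
σ₀² = 18.34² = 336.3556, σ² = 3.55² = 12.6025; σ² + n·σ₀² = 12.6025 + 7·336.3556 = 2367.0917.
Posterior precision = 1/σ₀² + n/σ² = 1/336.3556 + 7/12.6025 = (σ² + n·σ₀²)/(σ₀²σ²) = 2367.0917/(336.3556·12.6025); posterior variance σₙ² = σ₀²σ²/(σ² + n·σ₀²) = 336.3556·12.6025/2367.0917 = 1.790772.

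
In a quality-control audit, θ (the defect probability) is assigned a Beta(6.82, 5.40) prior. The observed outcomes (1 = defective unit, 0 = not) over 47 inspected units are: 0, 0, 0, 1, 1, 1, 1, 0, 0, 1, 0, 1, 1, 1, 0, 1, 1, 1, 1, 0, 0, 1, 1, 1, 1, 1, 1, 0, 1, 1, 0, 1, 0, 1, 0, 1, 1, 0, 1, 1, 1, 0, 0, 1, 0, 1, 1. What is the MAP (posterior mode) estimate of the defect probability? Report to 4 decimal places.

The Beta prior is conjugate to a Binomial/Bernoulli likelihood; the update adds successes to α and failures to β.
Posterior: Beta(α+k, β+n−k) = Beta(6.82+30, 5.40+17) = Beta(36.82, 22.40).
Mode of Beta(a,b) for a,b>1 is (a−1)/(a+b−2) = 35.82/57.22 = 0.6260.

0.6260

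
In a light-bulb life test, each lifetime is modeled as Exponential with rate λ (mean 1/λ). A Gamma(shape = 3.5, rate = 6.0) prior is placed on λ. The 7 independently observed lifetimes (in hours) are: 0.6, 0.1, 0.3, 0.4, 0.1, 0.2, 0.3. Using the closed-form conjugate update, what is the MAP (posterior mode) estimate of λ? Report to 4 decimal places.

1.1875

With a Gamma(shape α, rate β) prior on the exponential rate λ, the posterior after n observations with total T = Σxᵢ is Gamma(α+n, β+T).
Sum of observations T = 2.0 hours; n = 7.
Posterior: Gamma(3.5+7, 6.0+2.0) = Gamma(10.5, 8.0).
Mode = (α−1)/β = 1.1875.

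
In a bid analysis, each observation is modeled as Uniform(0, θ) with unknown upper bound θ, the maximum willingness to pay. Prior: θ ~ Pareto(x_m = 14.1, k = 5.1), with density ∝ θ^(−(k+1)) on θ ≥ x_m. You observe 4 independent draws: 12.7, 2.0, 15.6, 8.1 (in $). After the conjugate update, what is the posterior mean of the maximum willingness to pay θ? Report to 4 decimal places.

17.5259

A Pareto(scale x_m, shape k) prior on the upper bound θ of Uniform(0, θ) is conjugate: posterior is Pareto(max(x_m, max xᵢ), k + n).
Sample maximum = 15.6; prior scale x_m = 14.1 → posterior scale = max = 15.6.
Posterior shape = 5.1 + 4 = 9.1.
E[θ|data] = k·x_m/(k−1) = 9.1·15.6/8.1 = 17.5259.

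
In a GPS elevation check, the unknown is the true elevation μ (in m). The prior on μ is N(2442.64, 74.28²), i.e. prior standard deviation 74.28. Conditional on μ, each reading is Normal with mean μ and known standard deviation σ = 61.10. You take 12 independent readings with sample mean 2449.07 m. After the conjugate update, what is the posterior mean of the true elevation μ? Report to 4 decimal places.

For Normal data with known variance σ², a Normal(μ₀, σ₀²) prior on μ is conjugate. Posterior precision = 1/σ₀² + n/σ²; posterior mean is the precision-weighted average of μ₀ and x̄.
n·x̄ = 12·2449.07 = 29388.84.
σ₀² = 74.28² = 5517.5184, σ² = 61.10² = 3733.21; σ² + n·σ₀² = 3733.21 + 12·5517.5184 = 69943.4308.
Posterior mean = (μ₀/σ₀² + n·x̄/σ²)/(1/σ₀² + n/σ²) = (σ²·μ₀ + σ₀²·n·x̄)/(σ² + n·σ₀²) = (3733.21·2442.64 + 5517.5184·29388.84)/69943.4308 = 171272353.529056/69943.4308 = 2448.7268.

2448.7268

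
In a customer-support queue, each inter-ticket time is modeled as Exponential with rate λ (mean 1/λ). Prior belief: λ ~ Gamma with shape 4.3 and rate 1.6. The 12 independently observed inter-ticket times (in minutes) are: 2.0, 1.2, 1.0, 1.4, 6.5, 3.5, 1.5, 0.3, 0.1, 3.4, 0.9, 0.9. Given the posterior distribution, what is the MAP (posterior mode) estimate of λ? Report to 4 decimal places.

With a Gamma(shape α, rate β) prior on the exponential rate λ, the posterior after n observations with total T = Σxᵢ is Gamma(α+n, β+T).
Sum of observations T = 22.7 minutes; n = 12.
Posterior: Gamma(4.3+12, 1.6+22.7) = Gamma(16.3, 24.3).
Mode = (α−1)/β = 0.6296.

0.6296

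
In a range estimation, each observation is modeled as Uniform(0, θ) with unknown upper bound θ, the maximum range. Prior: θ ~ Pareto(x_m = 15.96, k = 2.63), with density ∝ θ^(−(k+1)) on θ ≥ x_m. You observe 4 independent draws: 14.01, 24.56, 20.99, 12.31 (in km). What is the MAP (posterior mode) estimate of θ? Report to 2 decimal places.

A Pareto(scale x_m, shape k) prior on the upper bound θ of Uniform(0, θ) is conjugate: posterior is Pareto(max(x_m, max xᵢ), k + n).
Sample maximum = 24.56; prior scale x_m = 15.96 → posterior scale = max = 24.56.
Posterior shape = 2.63 + 4 = 6.63.
The Pareto density is decreasing on [x_m, ∞), so the mode is x_m = 24.56.

24.56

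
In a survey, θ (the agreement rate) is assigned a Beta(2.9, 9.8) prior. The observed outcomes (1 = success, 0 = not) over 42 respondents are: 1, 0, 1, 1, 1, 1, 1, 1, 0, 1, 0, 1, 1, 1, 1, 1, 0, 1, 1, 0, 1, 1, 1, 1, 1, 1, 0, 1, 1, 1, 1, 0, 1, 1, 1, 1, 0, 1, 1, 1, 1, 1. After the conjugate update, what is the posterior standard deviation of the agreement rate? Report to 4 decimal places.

The Beta prior is conjugate to a Binomial/Bernoulli likelihood; the update adds successes to α and failures to β.
Posterior: Beta(α+k, β+n−k) = Beta(2.9+34, 9.8+8) = Beta(36.9, 17.8).
Var = αβ/((α+β)²(α+β+1)) = 36.9·17.8/(54.7²·55.7) = 0.00394109; SD = √0.00394109 = 0.0628.

0.0628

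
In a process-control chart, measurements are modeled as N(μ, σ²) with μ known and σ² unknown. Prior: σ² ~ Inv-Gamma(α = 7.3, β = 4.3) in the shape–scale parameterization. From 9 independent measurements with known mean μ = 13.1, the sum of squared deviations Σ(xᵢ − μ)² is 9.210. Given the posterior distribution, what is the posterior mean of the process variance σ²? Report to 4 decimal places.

With known mean μ and an Inverse-Gamma(α, β) prior on σ², the Normal likelihood is conjugate: posterior is Inv-Gamma(α + n/2, β + Σ(xᵢ−μ)²/2).
Posterior: Inv-Gamma(7.3 + 9/2, 4.3 + 9.210/2) = Inv-Gamma(11.80, 8.9050).
E[σ²|data] = β/(α−1) = 8.9050/10.80 = 0.8245.

0.8245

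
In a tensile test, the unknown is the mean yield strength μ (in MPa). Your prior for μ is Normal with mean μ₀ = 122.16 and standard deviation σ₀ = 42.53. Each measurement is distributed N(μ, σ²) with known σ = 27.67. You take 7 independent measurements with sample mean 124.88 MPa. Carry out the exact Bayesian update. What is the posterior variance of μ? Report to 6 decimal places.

For Normal data with known variance σ², a Normal(μ₀, σ₀²) prior on μ is conjugate. Posterior precision = 1/σ₀² + n/σ²; posterior mean is the precision-weighted average of μ₀ and x̄.
σ₀² = 42.53² = 1808.8009, σ² = 27.67² = 765.6289; σ² + n·σ₀² = 765.6289 + 7·1808.8009 = 13427.2352.
Posterior precision = 1/σ₀² + n/σ² = 1/1808.8009 + 7/765.6289 = (σ² + n·σ₀²)/(σ₀²σ²) = 13427.2352/(1808.8009·765.6289); posterior variance σₙ² = σ₀²σ²/(σ² + n·σ₀²) = 1808.8009·765.6289/13427.2352 = 103.138898.

103.138898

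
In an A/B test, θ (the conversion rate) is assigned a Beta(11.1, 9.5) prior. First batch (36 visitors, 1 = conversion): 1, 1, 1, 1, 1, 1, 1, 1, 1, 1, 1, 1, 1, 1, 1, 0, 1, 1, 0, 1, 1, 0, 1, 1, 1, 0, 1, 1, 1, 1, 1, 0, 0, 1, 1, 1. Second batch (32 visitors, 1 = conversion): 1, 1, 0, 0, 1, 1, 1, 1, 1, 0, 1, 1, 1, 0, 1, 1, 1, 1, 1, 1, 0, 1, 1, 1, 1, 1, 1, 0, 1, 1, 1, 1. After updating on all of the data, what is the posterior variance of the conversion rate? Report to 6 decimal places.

The Beta prior is conjugate to a Binomial/Bernoulli likelihood; the update adds successes to α and failures to β.
After batch 1: Beta(11.1+30, 9.5+6) = Beta(41.1, 15.5).
After batch 2: Beta(41.1+26, 15.5+6) = Beta(67.1, 21.5).
Var = αβ/((α+β)²(α+β+1)) = 67.1·21.5/(88.6²·89.6) = 0.002051.

0.002051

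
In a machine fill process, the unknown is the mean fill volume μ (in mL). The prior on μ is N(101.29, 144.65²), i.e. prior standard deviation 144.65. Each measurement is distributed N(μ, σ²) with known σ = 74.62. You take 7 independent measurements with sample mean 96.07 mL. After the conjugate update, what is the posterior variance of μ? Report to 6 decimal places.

For Normal data with known variance σ², a Normal(μ₀, σ₀²) prior on μ is conjugate. Posterior precision = 1/σ₀² + n/σ²; posterior mean is the precision-weighted average of μ₀ and x̄.
σ₀² = 144.65² = 20923.6225, σ² = 74.62² = 5568.1444; σ² + n·σ₀² = 5568.1444 + 7·20923.6225 = 152033.5019.
Posterior precision = 1/σ₀² + n/σ² = 1/20923.6225 + 7/5568.1444 = (σ² + n·σ₀²)/(σ₀²σ²) = 152033.5019/(20923.6225·5568.1444); posterior variance σₙ² = σ₀²σ²/(σ² + n·σ₀²) = 20923.6225·5568.1444/152033.5019 = 766.316305.

766.316305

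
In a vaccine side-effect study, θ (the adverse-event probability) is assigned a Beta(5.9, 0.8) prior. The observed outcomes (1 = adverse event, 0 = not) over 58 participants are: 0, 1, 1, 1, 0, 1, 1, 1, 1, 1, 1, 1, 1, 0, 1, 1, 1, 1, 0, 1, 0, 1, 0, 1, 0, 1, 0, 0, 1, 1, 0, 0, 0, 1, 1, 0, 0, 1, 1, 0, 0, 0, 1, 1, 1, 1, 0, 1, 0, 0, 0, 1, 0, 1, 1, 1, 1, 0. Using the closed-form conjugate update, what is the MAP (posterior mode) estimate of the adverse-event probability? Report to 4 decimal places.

The Beta prior is conjugate to a Binomial/Bernoulli likelihood; the update adds successes to α and failures to β.
Posterior: Beta(α+k, β+n−k) = Beta(5.9+35, 0.8+23) = Beta(40.9, 23.8).
Mode of Beta(a,b) for a,b>1 is (a−1)/(a+b−2) = 39.9/62.7 = 0.6364.

0.6364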